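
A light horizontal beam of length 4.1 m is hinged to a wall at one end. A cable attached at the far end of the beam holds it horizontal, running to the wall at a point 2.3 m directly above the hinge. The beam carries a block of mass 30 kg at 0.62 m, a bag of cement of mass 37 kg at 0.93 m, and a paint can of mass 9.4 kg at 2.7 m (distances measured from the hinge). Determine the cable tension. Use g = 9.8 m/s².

T ≈ 383 N

Take moments about the hinge.
Block: 30 × 9.8 = 294 N down at 0.62 m → arm 0.62 m, τ = 294 × 0.62 = 182.3 N·m clockwise.
Bag of cement: 37 × 9.8 = 362.6 N down at 0.93 m → arm 0.93 m, τ = 362.6 × 0.93 = 337.2 N·m clockwise.
Paint can: 9.4 × 9.8 = 92.12 N down at 2.7 m → arm 2.7 m, τ = 92.12 × 2.7 = 248.7 N·m clockwise.
Total clockwise load moment = 768.2 N·m.
The cable tension T acts at 4.1 m; only its component perpendicular to the beam, T sinθ, produces torque. sinθ = h/√(h²+d²) = 2.3/√(2.3²+4.1²) = 0.4893.
Balancing moments: T × 4.1 × 0.4893 = 768.2, giving T = 768.2 / 2.006 = 383 N.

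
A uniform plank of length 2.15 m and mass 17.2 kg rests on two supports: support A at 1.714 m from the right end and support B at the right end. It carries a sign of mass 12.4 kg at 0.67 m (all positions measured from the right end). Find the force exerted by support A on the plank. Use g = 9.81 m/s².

Sum moments about support B (its reaction then has zero moment arm).
Beam weight: 17.2 × 9.81 = 168.7 N down at 1.075 m → arm 1.075 m, τ = 168.7 × 1.075 = 181.4 N·m counterclockwise.
Sign: 12.4 × 9.81 = 121.6 N down at 0.67 m → arm 0.67 m, τ = 121.6 × 0.67 = 81.47 N·m counterclockwise.
Net load moment about support B = 262.9 N·m counterclockwise.
Reaction R at support A is upward at 1.714 m, arm 1.714 m → moment R × 1.714 clockwise.
Στ = 0 ⇒ R × 1.714 = 262.9 ⇒ R = 153 N.

R_A ≈ 153 N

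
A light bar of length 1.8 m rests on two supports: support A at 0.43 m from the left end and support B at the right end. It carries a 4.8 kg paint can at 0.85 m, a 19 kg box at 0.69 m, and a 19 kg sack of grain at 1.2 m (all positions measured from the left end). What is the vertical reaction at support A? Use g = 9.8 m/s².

Choose support B as the axis so its reaction then has zero moment arm.
Paint can: 4.8 × 9.8 = 47.04 N down at 0.85 m → arm 0.95 m, τ = 47.04 × 0.95 = 44.69 N·m counterclockwise.
Box: 19 × 9.8 = 186.2 N down at 0.69 m → arm 1.11 m, τ = 186.2 × 1.11 = 206.7 N·m counterclockwise.
Sack of grain: 19 × 9.8 = 186.2 N down at 1.2 m → arm 0.6 m, τ = 186.2 × 0.6 = 111.7 N·m counterclockwise.
Net load moment about support B = 363.1 N·m counterclockwise.
Reaction R at support A is upward at 0.43 m, arm 1.37 m → moment R × 1.37 clockwise.
For rotational equilibrium, R × 1.37 = 363.1, so R = 265 N.

R_A ≈ 265 N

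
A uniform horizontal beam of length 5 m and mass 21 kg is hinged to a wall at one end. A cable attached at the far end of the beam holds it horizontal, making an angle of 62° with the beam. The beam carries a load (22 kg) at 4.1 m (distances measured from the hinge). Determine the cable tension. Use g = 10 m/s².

Take moments about the hinge.
Beam weight: 21 × 10 = 210 N down at 2.5 m → arm 2.5 m, τ = 210 × 2.5 = 525 N·m clockwise.
Load: 22 × 10 = 220 N down at 4.1 m → arm 4.1 m, τ = 220 × 4.1 = 902 N·m clockwise.
Total clockwise load moment = 1427 N·m.
The cable tension T acts at 5 m; only its component perpendicular to the beam, T sinθ, produces torque. sin 62° = 0.8829.
Στ = 0 ⇒ T × 5 × 0.8829 = 1427 ⇒ T = 1427 / 4.415 = 323 N.

T ≈ 323 N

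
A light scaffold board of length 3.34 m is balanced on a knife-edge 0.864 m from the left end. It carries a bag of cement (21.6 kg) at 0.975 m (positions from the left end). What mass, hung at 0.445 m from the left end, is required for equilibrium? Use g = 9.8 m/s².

Sum moments about the knife-edge (at 0.864 m from the left end) (the support reaction has zero arm there).
Bag of cement: 21.6 × 9.8 = 211.7 N down at 0.975 m → arm 0.111 m, τ = 211.7 × 0.111 = 23.5 N·m clockwise.
Net moment of known loads = 23.5 N·m clockwise.
An unknown mass m at 0.445 m has arm 0.419 m; its moment is m·g·0.419 counterclockwise.
Setting net torque to zero: m × 9.8 × 0.419 = 23.5 → m = 23.5 / (9.8 × 0.419) = 5.72 kg.

m ≈ 5.72 kg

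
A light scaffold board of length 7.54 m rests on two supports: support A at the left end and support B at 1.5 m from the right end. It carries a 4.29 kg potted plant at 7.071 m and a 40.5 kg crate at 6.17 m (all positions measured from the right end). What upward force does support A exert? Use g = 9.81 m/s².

R_A ≈ 346 N

Taking torques about support B:
Potted plant: 4.29 × 9.81 = 42.08 N down at 7.071 m → arm 5.571 m, τ = 42.08 × 5.571 = 234.4 N·m counterclockwise.
Crate: 40.5 × 9.81 = 397.3 N down at 6.17 m → arm 4.67 m, τ = 397.3 × 4.67 = 1855 N·m counterclockwise.
Net load moment about support B = 2089 N·m counterclockwise.
Reaction R at support A is upward at 7.54 m, arm 6.04 m → moment R × 6.04 clockwise.
Στ = 0 ⇒ R × 6.04 = 2089 ⇒ R = 346 N.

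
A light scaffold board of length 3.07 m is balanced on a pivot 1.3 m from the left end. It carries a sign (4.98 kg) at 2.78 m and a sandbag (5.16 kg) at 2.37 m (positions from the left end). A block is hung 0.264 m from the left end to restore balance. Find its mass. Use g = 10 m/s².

Take moments about the pivot (at 1.3 m from the left end).
Sign: 4.98 × 10 = 49.8 N down at 2.78 m → arm 1.48 m, τ = 49.8 × 1.48 = 73.7 N·m clockwise.
Sandbag: 5.16 × 10 = 51.6 N down at 2.37 m → arm 1.07 m, τ = 51.6 × 1.07 = 55.21 N·m clockwise.
Net moment of known loads = 128.9 N·m clockwise.
An unknown mass m at 0.264 m has arm 1.036 m; its moment is m·g·1.036 counterclockwise.
For rotational equilibrium, m × 10 × 1.036 = 128.9, so m = 128.9 / (10 × 1.036) = 12.4 kg.

m ≈ 12.4 kg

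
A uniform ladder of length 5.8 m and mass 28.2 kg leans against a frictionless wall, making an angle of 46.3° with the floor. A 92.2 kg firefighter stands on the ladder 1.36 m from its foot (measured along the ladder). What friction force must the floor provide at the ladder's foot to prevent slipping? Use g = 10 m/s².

About the foot of the ladder:
Ladder weight 28.2×10 = 282 N acts at 2.9 m along the ladder; its horizontal arm is 2.9·cos46.3° = 2.004 m → τ = 565.1 N·m clockwise.
Firefighter: 92.2×10 = 922 N at 1.36 m → arm 0.9396 m → τ = 866.3 N·m clockwise.
Wall normal N acts horizontally at the top; its moment arm is the height L sinθ = 5.8·sin46.3° = 4.193 m, counterclockwise.
Balancing moments: N × 4.193 = 1431, giving N = 341 N.
ΣFx = 0: friction at the foot balances the wall's push, so f = N_wall = 341 N.

f ≈ 341 N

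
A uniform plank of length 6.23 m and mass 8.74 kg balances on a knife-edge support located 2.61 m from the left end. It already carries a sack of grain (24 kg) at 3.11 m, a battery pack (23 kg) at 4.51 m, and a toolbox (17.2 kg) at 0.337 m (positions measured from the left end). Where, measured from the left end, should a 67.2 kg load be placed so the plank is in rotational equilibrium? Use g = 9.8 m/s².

x ≈ 2.3 m from the left end

Sum moments about the knife-edge support (at 2.61 m from the left end) (the support reaction has zero arm there).
Beam weight: 8.74 × 9.8 = 85.65 N down at 3.115 m → arm 0.505 m, τ = 85.65 × 0.505 = 43.25 N·m clockwise.
Sack of grain: 24 × 9.8 = 235.2 N down at 3.11 m → arm 0.5 m, τ = 235.2 × 0.5 = 117.6 N·m clockwise.
Battery pack: 23 × 9.8 = 225.4 N down at 4.51 m → arm 1.9 m, τ = 225.4 × 1.9 = 428.3 N·m clockwise.
Toolbox: 17.2 × 9.8 = 168.6 N down at 0.337 m → arm 2.273 m, τ = 168.6 × 2.273 = 383.2 N·m counterclockwise.
Net moment of existing loads = 205.9 N·m clockwise.
The load weighs 67.2 × 9.8 = 658.6 N and must supply an equal counterclockwise moment, so its lever arm about the knife-edge support is 205.9 / 658.6 = 0.313 m.
That puts it at 2.61 − 0.313 = 2.3 m from the left end.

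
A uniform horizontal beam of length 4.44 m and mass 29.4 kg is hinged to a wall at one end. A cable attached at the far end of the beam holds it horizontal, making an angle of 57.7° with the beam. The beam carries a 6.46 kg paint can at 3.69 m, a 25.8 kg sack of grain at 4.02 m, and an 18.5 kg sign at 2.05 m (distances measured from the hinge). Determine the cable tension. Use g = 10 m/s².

About the hinge:
Beam weight: 29.4 × 10 = 294 N down at 2.22 m → arm 2.22 m, τ = 294 × 2.22 = 652.7 N·m clockwise.
Paint can: 6.46 × 10 = 64.6 N down at 3.69 m → arm 3.69 m, τ = 64.6 × 3.69 = 238.4 N·m clockwise.
Sack of grain: 25.8 × 10 = 258 N down at 4.02 m → arm 4.02 m, τ = 258 × 4.02 = 1037 N·m clockwise.
Sign: 18.5 × 10 = 185 N down at 2.05 m → arm 2.05 m, τ = 185 × 2.05 = 379.2 N·m clockwise.
Total clockwise load moment = 2307 N·m.
The cable tension T acts at 4.44 m; only its component perpendicular to the beam, T sinθ, produces torque. sin 57.7° = 0.8453.
Στ = 0 ⇒ T × 4.44 × 0.8453 = 2307 ⇒ T = 2307 / 3.753 = 615 N.

T ≈ 615 N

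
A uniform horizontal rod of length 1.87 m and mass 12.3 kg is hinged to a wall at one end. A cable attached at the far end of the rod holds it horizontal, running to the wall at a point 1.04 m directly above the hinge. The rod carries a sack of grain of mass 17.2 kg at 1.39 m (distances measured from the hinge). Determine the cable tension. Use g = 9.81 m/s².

T ≈ 382 N

Taking torques about the hinge:
Beam weight: 12.3 × 9.81 = 120.7 N down at 0.935 m → arm 0.935 m, τ = 120.7 × 0.935 = 112.9 N·m clockwise.
Sack of grain: 17.2 × 9.81 = 168.7 N down at 1.39 m → arm 1.39 m, τ = 168.7 × 1.39 = 234.5 N·m clockwise.
Total clockwise load moment = 347.4 N·m.
The cable tension T acts at 1.87 m; only its component perpendicular to the rod, T sinθ, produces torque. sinθ = h/√(h²+d²) = 1.04/√(1.04²+1.87²) = 0.486.
Στ = 0 ⇒ T × 1.87 × 0.486 = 347.4 ⇒ T = 347.4 / 0.9088 = 382 N.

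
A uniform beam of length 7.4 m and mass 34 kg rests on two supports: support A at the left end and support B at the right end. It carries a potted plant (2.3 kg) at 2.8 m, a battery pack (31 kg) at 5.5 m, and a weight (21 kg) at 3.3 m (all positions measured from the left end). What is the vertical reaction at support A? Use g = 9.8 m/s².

Sum moments about support B (its reaction then has zero moment arm).
Beam weight: 34 × 9.8 = 333.2 N down at 3.7 m → arm 3.7 m, τ = 333.2 × 3.7 = 1233 N·m counterclockwise.
Potted plant: 2.3 × 9.8 = 22.54 N down at 2.8 m → arm 4.6 m, τ = 22.54 × 4.6 = 103.7 N·m counterclockwise.
Battery pack: 31 × 9.8 = 303.8 N down at 5.5 m → arm 1.9 m, τ = 303.8 × 1.9 = 577.2 N·m counterclockwise.
Weight: 21 × 9.8 = 205.8 N down at 3.3 m → arm 4.1 m, τ = 205.8 × 4.1 = 843.8 N·m counterclockwise.
Net load moment about support B = 2758 N·m counterclockwise.
Reaction R at support A is upward at 0 m, arm 7.4 m → moment R × 7.4 clockwise.
Balancing moments: R × 7.4 = 2758, giving R = 373 N.

R_A ≈ 373 N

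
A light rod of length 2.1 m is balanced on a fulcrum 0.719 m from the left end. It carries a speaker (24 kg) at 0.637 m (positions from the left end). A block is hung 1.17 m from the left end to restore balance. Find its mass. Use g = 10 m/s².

Take moments about the fulcrum (at 0.719 m from the left end).
Speaker: 24 × 10 = 240 N down at 0.637 m → arm 0.082 m, τ = 240 × 0.082 = 19.68 N·m counterclockwise.
Net moment of known loads = 19.68 N·m counterclockwise.
An unknown mass m at 1.17 m has arm 0.451 m; its moment is m·g·0.451 clockwise.
Setting net torque to zero: m × 10 × 0.451 = 19.68 → m = 19.68 / (10 × 0.451) = 4.36 kg.

m ≈ 4.36 kg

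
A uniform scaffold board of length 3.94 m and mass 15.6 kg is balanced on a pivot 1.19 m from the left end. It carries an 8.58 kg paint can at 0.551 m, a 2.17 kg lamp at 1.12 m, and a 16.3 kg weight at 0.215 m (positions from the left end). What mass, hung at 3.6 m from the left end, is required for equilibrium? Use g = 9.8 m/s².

Sum moments about the pivot (at 1.19 m from the left end) (the support reaction has zero arm there).
Beam weight: 15.6 × 9.8 = 152.9 N down at 1.97 m → arm 0.78 m, τ = 152.9 × 0.78 = 119.3 N·m clockwise.
Paint can: 8.58 × 9.8 = 84.08 N down at 0.551 m → arm 0.639 m, τ = 84.08 × 0.639 = 53.73 N·m counterclockwise.
Lamp: 2.17 × 9.8 = 21.27 N down at 1.12 m → arm 0.07 m, τ = 21.27 × 0.07 = 1.489 N·m counterclockwise.
Weight: 16.3 × 9.8 = 159.7 N down at 0.215 m → arm 0.975 m, τ = 159.7 × 0.975 = 155.7 N·m counterclockwise.
Net moment of known loads = 91.62 N·m counterclockwise.
An unknown mass m at 3.6 m has arm 2.41 m; its moment is m·g·2.41 clockwise.
Balancing moments: m × 9.8 × 2.41 = 91.62, giving m = 91.62 / (9.8 × 2.41) = 3.88 kg.

m ≈ 3.88 kg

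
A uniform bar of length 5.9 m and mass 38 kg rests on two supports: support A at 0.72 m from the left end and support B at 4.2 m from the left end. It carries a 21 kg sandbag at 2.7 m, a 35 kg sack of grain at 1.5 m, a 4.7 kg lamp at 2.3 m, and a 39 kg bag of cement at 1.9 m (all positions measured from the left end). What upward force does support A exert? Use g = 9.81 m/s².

R_A ≈ 767 N

About support B:
Beam weight: 38 × 9.81 = 372.8 N down at 2.95 m → arm 1.25 m, τ = 372.8 × 1.25 = 466 N·m counterclockwise.
Sandbag: 21 × 9.81 = 206 N down at 2.7 m → arm 1.5 m, τ = 206 × 1.5 = 309 N·m counterclockwise.
Sack of grain: 35 × 9.81 = 343.4 N down at 1.5 m → arm 2.7 m, τ = 343.4 × 2.7 = 927.2 N·m counterclockwise.
Lamp: 4.7 × 9.81 = 46.11 N down at 2.3 m → arm 1.9 m, τ = 46.11 × 1.9 = 87.61 N·m counterclockwise.
Bag of cement: 39 × 9.81 = 382.6 N down at 1.9 m → arm 2.3 m, τ = 382.6 × 2.3 = 880 N·m counterclockwise.
Net load moment about support B = 2670 N·m counterclockwise.
Reaction R at support A is upward at 0.72 m, arm 3.48 m → moment R × 3.48 clockwise.
Setting net torque to zero: R × 3.48 = 2670 → R = 767 N.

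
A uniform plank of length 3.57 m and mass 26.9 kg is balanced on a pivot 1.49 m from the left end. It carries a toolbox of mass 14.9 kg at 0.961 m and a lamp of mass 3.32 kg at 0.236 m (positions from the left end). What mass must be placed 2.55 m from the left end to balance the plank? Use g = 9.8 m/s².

Choose the pivot (at 1.49 m from the left end) as the axis so the support reaction has zero arm there.
Beam weight: 26.9 × 9.8 = 263.6 N down at 1.785 m → arm 0.295 m, τ = 263.6 × 0.295 = 77.76 N·m clockwise.
Toolbox: 14.9 × 9.8 = 146 N down at 0.961 m → arm 0.529 m, τ = 146 × 0.529 = 77.23 N·m counterclockwise.
Lamp: 3.32 × 9.8 = 32.54 N down at 0.236 m → arm 1.254 m, τ = 32.54 × 1.254 = 40.81 N·m counterclockwise.
Net moment of known loads = 40.28 N·m counterclockwise.
An unknown mass m at 2.55 m has arm 1.06 m; its moment is m·g·1.06 clockwise.
For rotational equilibrium, m × 9.8 × 1.06 = 40.28, so m = 40.28 / (9.8 × 1.06) = 3.88 kg.

m ≈ 3.88 kg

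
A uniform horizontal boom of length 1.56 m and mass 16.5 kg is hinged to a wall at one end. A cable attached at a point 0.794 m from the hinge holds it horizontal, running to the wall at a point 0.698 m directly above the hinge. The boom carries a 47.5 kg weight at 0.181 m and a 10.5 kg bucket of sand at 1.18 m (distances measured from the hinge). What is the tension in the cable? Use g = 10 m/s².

Sum moments about the hinge (the unknown hinge reaction has zero arm there).
Beam weight: 16.5 × 10 = 165 N down at 0.78 m → arm 0.78 m, τ = 165 × 0.78 = 128.7 N·m clockwise.
Weight: 47.5 × 10 = 475 N down at 0.181 m → arm 0.181 m, τ = 475 × 0.181 = 85.97 N·m clockwise.
Bucket of sand: 10.5 × 10 = 105 N down at 1.18 m → arm 1.18 m, τ = 105 × 1.18 = 123.9 N·m clockwise.
Total clockwise load moment = 338.6 N·m.
The cable tension T acts at 0.794 m; only its component perpendicular to the boom, T sinθ, produces torque. sinθ = h/√(h²+d²) = 0.698/√(0.698²+0.794²) = 0.6602.
Setting net torque to zero: T × 0.794 × 0.6602 = 338.6 → T = 338.6 / 0.5242 = 646 N.

T ≈ 646 N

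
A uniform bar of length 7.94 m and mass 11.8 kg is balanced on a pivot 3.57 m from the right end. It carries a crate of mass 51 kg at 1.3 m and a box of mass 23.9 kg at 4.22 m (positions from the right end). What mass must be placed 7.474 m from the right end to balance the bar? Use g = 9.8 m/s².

m ≈ 24.5 kg

About the pivot (at 3.57 m from the right end):
Beam weight: 11.8 × 9.8 = 115.6 N down at 3.97 m → arm 0.4 m, τ = 115.6 × 0.4 = 46.24 N·m counterclockwise.
Crate: 51 × 9.8 = 499.8 N down at 1.3 m → arm 2.27 m, τ = 499.8 × 2.27 = 1135 N·m clockwise.
Box: 23.9 × 9.8 = 234.2 N down at 4.22 m → arm 0.65 m, τ = 234.2 × 0.65 = 152.2 N·m counterclockwise.
Net moment of known loads = 936.6 N·m clockwise.
An unknown mass m at 7.474 m has arm 3.904 m; its moment is m·g·3.904 counterclockwise.
Setting net torque to zero: m × 9.8 × 3.904 = 936.6 → m = 936.6 / (9.8 × 3.904) = 24.5 kg.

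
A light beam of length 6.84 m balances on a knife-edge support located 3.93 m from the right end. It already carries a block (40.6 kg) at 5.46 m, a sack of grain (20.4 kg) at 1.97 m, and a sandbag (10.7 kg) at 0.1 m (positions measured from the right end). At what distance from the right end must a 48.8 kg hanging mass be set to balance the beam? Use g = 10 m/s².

About the knife-edge support (at 3.93 m from the right end):
Block: 40.6 × 10 = 406 N down at 5.46 m → arm 1.53 m, τ = 406 × 1.53 = 621.2 N·m counterclockwise.
Sack of grain: 20.4 × 10 = 204 N down at 1.97 m → arm 1.96 m, τ = 204 × 1.96 = 399.8 N·m clockwise.
Sandbag: 10.7 × 10 = 107 N down at 0.1 m → arm 3.83 m, τ = 107 × 3.83 = 409.8 N·m clockwise.
Net moment of existing loads = 188.4 N·m clockwise.
The hanging mass weighs 48.8 × 10 = 488 N and must supply an equal counterclockwise moment, so its lever arm about the knife-edge support is 188.4 / 488 = 0.386 m.
That puts it at 3.93 + 0.386 = 4.32 m from the right end.

x ≈ 4.32 m from the right end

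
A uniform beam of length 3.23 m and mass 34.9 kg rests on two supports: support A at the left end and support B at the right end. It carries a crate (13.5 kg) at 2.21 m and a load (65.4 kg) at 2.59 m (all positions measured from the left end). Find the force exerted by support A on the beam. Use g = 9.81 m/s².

R_A ≈ 340 N

About support B:
Beam weight: 34.9 × 9.81 = 342.4 N down at 1.615 m → arm 1.615 m, τ = 342.4 × 1.615 = 553 N·m counterclockwise.
Crate: 13.5 × 9.81 = 132.4 N down at 2.21 m → arm 1.02 m, τ = 132.4 × 1.02 = 135 N·m counterclockwise.
Load: 65.4 × 9.81 = 641.6 N down at 2.59 m → arm 0.64 m, τ = 641.6 × 0.64 = 410.6 N·m counterclockwise.
Net load moment about support B = 1099 N·m counterclockwise.
Reaction R at support A is upward at 0 m, arm 3.23 m → moment R × 3.23 clockwise.
Balancing moments: R × 3.23 = 1099, giving R = 340 N.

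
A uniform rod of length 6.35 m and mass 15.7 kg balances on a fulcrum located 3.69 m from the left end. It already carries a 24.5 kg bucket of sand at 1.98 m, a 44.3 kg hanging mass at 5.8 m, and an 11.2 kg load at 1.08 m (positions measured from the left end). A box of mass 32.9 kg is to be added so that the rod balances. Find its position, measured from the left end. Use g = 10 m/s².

x ≈ 3.26 m from the left end

Take moments about the fulcrum (at 3.69 m from the left end).
Beam weight: 15.7 × 10 = 157 N down at 3.175 m → arm 0.515 m, τ = 157 × 0.515 = 80.86 N·m counterclockwise.
Bucket of sand: 24.5 × 10 = 245 N down at 1.98 m → arm 1.71 m, τ = 245 × 1.71 = 418.9 N·m counterclockwise.
Hanging mass: 44.3 × 10 = 443 N down at 5.8 m → arm 2.11 m, τ = 443 × 2.11 = 934.7 N·m clockwise.
Load: 11.2 × 10 = 112 N down at 1.08 m → arm 2.61 m, τ = 112 × 2.61 = 292.3 N·m counterclockwise.
Net moment of existing loads = 142.6 N·m clockwise.
The box weighs 32.9 × 10 = 329 N and must supply an equal counterclockwise moment, so its lever arm about the fulcrum is 142.6 / 329 = 0.433 m.
That puts it at 3.69 − 0.433 = 3.26 m from the left end.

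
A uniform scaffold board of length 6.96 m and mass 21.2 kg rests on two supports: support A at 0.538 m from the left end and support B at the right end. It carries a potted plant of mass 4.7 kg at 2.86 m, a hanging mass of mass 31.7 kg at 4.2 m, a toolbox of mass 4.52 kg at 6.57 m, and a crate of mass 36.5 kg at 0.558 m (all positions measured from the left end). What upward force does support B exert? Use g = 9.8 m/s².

Take moments about support A.
Beam weight: 21.2 × 9.8 = 207.8 N down at 3.48 m → arm 2.942 m, τ = 207.8 × 2.942 = 611.3 N·m clockwise.
Potted plant: 4.7 × 9.8 = 46.06 N down at 2.86 m → arm 2.322 m, τ = 46.06 × 2.322 = 107 N·m clockwise.
Hanging mass: 31.7 × 9.8 = 310.7 N down at 4.2 m → arm 3.662 m, τ = 310.7 × 3.662 = 1138 N·m clockwise.
Toolbox: 4.52 × 9.8 = 44.3 N down at 6.57 m → arm 6.032 m, τ = 44.3 × 6.032 = 267.2 N·m clockwise.
Crate: 36.5 × 9.8 = 357.7 N down at 0.558 m → arm 0.02 m, τ = 357.7 × 0.02 = 7.154 N·m clockwise.
Net load moment about support A = 2131 N·m clockwise.
Reaction R at support B is upward at 6.96 m, arm 6.422 m → moment R × 6.422 counterclockwise.
For rotational equilibrium, R × 6.422 = 2131, so R = 332 N.

R_B ≈ 332 N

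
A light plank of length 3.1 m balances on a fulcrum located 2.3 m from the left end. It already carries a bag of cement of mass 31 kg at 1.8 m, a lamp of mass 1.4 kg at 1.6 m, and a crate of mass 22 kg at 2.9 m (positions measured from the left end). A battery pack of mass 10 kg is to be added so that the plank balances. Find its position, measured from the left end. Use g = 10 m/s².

Sum moments about the fulcrum (at 2.3 m from the left end) (the support reaction has zero arm there).
Bag of cement: 31 × 10 = 310 N down at 1.8 m → arm 0.5 m, τ = 310 × 0.5 = 155 N·m counterclockwise.
Lamp: 1.4 × 10 = 14 N down at 1.6 m → arm 0.7 m, τ = 14 × 0.7 = 9.8 N·m counterclockwise.
Crate: 22 × 10 = 220 N down at 2.9 m → arm 0.6 m, τ = 220 × 0.6 = 132 N·m clockwise.
Net moment of existing loads = 32.8 N·m counterclockwise.
The battery pack weighs 10 × 10 = 100 N and must supply an equal clockwise moment, so its lever arm about the fulcrum is 32.8 / 100 = 0.328 m.
That puts it at 2.3 + 0.328 = 2.63 m from the left end.

x ≈ 2.63 m from the left end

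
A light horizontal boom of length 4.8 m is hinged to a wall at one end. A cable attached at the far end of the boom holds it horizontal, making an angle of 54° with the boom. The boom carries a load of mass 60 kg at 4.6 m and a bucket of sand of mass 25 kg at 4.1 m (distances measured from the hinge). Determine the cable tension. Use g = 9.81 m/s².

T ≈ 956 N

Sum moments about the hinge (the unknown hinge reaction has zero arm there).
Load: 60 × 9.81 = 588.6 N down at 4.6 m → arm 4.6 m, τ = 588.6 × 4.6 = 2708 N·m clockwise.
Bucket of sand: 25 × 9.81 = 245.2 N down at 4.1 m → arm 4.1 m, τ = 245.2 × 4.1 = 1005 N·m clockwise.
Total clockwise load moment = 3713 N·m.
The cable tension T acts at 4.8 m; only its component perpendicular to the boom, T sinθ, produces torque. sin 54° = 0.809.
Στ = 0 ⇒ T × 4.8 × 0.809 = 3713 ⇒ T = 3713 / 3.883 = 956 N.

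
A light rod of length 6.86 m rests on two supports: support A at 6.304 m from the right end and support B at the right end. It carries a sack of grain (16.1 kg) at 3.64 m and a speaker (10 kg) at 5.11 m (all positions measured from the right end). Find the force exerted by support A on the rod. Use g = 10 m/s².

Take moments about support B.
Sack of grain: 16.1 × 10 = 161 N down at 3.64 m → arm 3.64 m, τ = 161 × 3.64 = 586 N·m counterclockwise.
Speaker: 10 × 10 = 100 N down at 5.11 m → arm 5.11 m, τ = 100 × 5.11 = 511 N·m counterclockwise.
Net load moment about support B = 1097 N·m counterclockwise.
Reaction R at support A is upward at 6.304 m, arm 6.304 m → moment R × 6.304 clockwise.
Setting net torque to zero: R × 6.304 = 1097 → R = 174 N.

R_A ≈ 174 N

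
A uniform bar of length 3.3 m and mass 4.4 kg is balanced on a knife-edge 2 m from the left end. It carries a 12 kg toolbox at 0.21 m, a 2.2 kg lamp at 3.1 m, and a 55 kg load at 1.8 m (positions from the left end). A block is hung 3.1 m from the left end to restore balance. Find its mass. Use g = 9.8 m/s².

m ≈ 28.7 kg

Sum moments about the knife-edge (at 2 m from the left end) (the support reaction has zero arm there).
Beam weight: 4.4 × 9.8 = 43.12 N down at 1.65 m → arm 0.35 m, τ = 43.12 × 0.35 = 15.09 N·m counterclockwise.
Toolbox: 12 × 9.8 = 117.6 N down at 0.21 m → arm 1.79 m, τ = 117.6 × 1.79 = 210.5 N·m counterclockwise.
Lamp: 2.2 × 9.8 = 21.56 N down at 3.1 m → arm 1.1 m, τ = 21.56 × 1.1 = 23.72 N·m clockwise.
Load: 55 × 9.8 = 539 N down at 1.8 m → arm 0.2 m, τ = 539 × 0.2 = 107.8 N·m counterclockwise.
Net moment of known loads = 309.7 N·m counterclockwise.
An unknown mass m at 3.1 m has arm 1.1 m; its moment is m·g·1.1 clockwise.
Στ = 0 ⇒ m × 9.8 × 1.1 = 309.7 ⇒ m = 309.7 / (9.8 × 1.1) = 28.7 kg.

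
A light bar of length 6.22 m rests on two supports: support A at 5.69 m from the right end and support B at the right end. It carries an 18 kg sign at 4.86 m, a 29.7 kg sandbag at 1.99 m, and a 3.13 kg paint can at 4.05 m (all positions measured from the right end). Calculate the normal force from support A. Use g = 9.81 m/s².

R_A ≈ 275 N

Taking torques about support B:
Sign: 18 × 9.81 = 176.6 N down at 4.86 m → arm 4.86 m, τ = 176.6 × 4.86 = 858.3 N·m counterclockwise.
Sandbag: 29.7 × 9.81 = 291.4 N down at 1.99 m → arm 1.99 m, τ = 291.4 × 1.99 = 579.9 N·m counterclockwise.
Paint can: 3.13 × 9.81 = 30.71 N down at 4.05 m → arm 4.05 m, τ = 30.71 × 4.05 = 124.4 N·m counterclockwise.
Net load moment about support B = 1563 N·m counterclockwise.
Reaction R at support A is upward at 5.69 m, arm 5.69 m → moment R × 5.69 clockwise.
For rotational equilibrium, R × 5.69 = 1563, so R = 275 N.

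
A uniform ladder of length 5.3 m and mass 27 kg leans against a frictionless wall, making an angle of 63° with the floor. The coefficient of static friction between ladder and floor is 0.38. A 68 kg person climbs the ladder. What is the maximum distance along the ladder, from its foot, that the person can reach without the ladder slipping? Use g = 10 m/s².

d ≈ 4.47 m

About the foot of the ladder:
Ladder weight 27×10 = 270 N acts at 2.65 m along the ladder; its horizontal arm is 2.65·cos63° = 1.203 m → τ = 324.8 N·m clockwise.
Person weight 68×10 = 680 N at distance d → arm d·cos63° → τ = 680·d·0.454 clockwise.
Wall normal N at the top has arm L sinθ = 4.722 m counterclockwise, so Στ = 0 gives N·4.722 = 324.8 + 308.7·d.
ΣFy = 0 ⇒ N_floor = 950 N, so the maximum friction is μ_s·N_floor = 0.38×950 = 361 N. ΣFx = 0 ⇒ N_wall = f, so at the slipping point N = 361 N.
Substituting: 361×4.722 = 324.8 + 308.7·d ⇒ d = (1705 − 324.8) / 308.7 = 4.47 m.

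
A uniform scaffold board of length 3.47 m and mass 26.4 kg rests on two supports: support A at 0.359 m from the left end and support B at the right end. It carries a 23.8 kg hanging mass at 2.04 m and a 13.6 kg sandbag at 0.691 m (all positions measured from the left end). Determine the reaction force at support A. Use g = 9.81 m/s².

R_A ≈ 371 N

Taking torques about support B:
Beam weight: 26.4 × 9.81 = 259 N down at 1.735 m → arm 1.735 m, τ = 259 × 1.735 = 449.4 N·m counterclockwise.
Hanging mass: 23.8 × 9.81 = 233.5 N down at 2.04 m → arm 1.43 m, τ = 233.5 × 1.43 = 333.9 N·m counterclockwise.
Sandbag: 13.6 × 9.81 = 133.4 N down at 0.691 m → arm 2.779 m, τ = 133.4 × 2.779 = 370.7 N·m counterclockwise.
Net load moment about support B = 1154 N·m counterclockwise.
Reaction R at support A is upward at 0.359 m, arm 3.111 m → moment R × 3.111 clockwise.
For rotational equilibrium, R × 3.111 = 1154, so R = 371 N.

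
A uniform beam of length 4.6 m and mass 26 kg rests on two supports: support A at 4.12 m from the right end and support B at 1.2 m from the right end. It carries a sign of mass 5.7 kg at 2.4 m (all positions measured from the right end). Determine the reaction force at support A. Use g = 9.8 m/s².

R_A ≈ 119 N

About support B:
Beam weight: 26 × 9.8 = 254.8 N down at 2.3 m → arm 1.1 m, τ = 254.8 × 1.1 = 280.3 N·m counterclockwise.
Sign: 5.7 × 9.8 = 55.86 N down at 2.4 m → arm 1.2 m, τ = 55.86 × 1.2 = 67.03 N·m counterclockwise.
Net load moment about support B = 347.3 N·m counterclockwise.
Reaction R at support A is upward at 4.12 m, arm 2.92 m → moment R × 2.92 clockwise.
Στ = 0 ⇒ R × 2.92 = 347.3 ⇒ R = 119 N.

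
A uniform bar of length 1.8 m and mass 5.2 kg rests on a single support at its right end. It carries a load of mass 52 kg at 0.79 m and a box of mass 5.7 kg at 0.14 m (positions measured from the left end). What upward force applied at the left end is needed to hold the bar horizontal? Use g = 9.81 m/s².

Taking torques about the right end:
Beam weight: 5.2 × 9.81 = 51.01 N down at 0.9 m → arm 0.9 m, τ = 51.01 × 0.9 = 45.91 N·m counterclockwise.
Load: 52 × 9.81 = 510.1 N down at 0.79 m → arm 1.01 m, τ = 510.1 × 1.01 = 515.2 N·m counterclockwise.
Box: 5.7 × 9.81 = 55.92 N down at 0.14 m → arm 1.66 m, τ = 55.92 × 1.66 = 92.83 N·m counterclockwise.
Net moment of the loads = 653.9 N·m counterclockwise.
The upward force F acts at the left end, arm 1.8 m, giving F × 1.8 clockwise.
Balancing moments: F × 1.8 = 653.9, giving F = 653.9 / 1.8 = 363 N.

F ≈ 363 N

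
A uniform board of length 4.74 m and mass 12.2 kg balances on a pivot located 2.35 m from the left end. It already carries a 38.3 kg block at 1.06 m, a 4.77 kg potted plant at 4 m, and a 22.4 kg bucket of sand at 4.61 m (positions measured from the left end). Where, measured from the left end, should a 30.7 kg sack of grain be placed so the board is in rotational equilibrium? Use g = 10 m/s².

Choose the pivot (at 2.35 m from the left end) as the axis so the support reaction has zero arm there.
Beam weight: 12.2 × 10 = 122 N down at 2.37 m → arm 0.02 m, τ = 122 × 0.02 = 2.44 N·m clockwise.
Block: 38.3 × 10 = 383 N down at 1.06 m → arm 1.29 m, τ = 383 × 1.29 = 494.1 N·m counterclockwise.
Potted plant: 4.77 × 10 = 47.7 N down at 4 m → arm 1.65 m, τ = 47.7 × 1.65 = 78.7 N·m clockwise.
Bucket of sand: 22.4 × 10 = 224 N down at 4.61 m → arm 2.26 m, τ = 224 × 2.26 = 506.2 N·m clockwise.
Net moment of existing loads = 93.24 N·m clockwise.
The sack of grain weighs 30.7 × 10 = 307 N and must supply an equal counterclockwise moment, so its lever arm about the pivot is 93.24 / 307 = 0.304 m.
That puts it at 2.35 − 0.304 = 2.05 m from the left end.

x ≈ 2.05 m from the left end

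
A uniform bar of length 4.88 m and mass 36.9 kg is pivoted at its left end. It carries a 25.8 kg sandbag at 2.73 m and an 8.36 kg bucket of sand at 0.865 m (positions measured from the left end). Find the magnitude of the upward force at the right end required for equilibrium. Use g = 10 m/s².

About the left end:
Beam weight: 36.9 × 10 = 369 N down at 2.44 m → arm 2.44 m, τ = 369 × 2.44 = 900.4 N·m clockwise.
Sandbag: 25.8 × 10 = 258 N down at 2.73 m → arm 2.73 m, τ = 258 × 2.73 = 704.3 N·m clockwise.
Bucket of sand: 8.36 × 10 = 83.6 N down at 0.865 m → arm 0.865 m, τ = 83.6 × 0.865 = 72.31 N·m clockwise.
Net moment of the loads = 1677 N·m clockwise.
The upward force F acts at the right end, arm 4.88 m, giving F × 4.88 counterclockwise.
For rotational equilibrium, F × 4.88 = 1677, so F = 1677 / 4.88 = 344 N.

F ≈ 344 N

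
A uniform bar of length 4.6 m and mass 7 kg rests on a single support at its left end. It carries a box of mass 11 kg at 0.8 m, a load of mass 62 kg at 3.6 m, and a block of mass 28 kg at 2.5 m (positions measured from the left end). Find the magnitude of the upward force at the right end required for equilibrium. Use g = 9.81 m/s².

F ≈ 678 N

Taking torques about the left end:
Beam weight: 7 × 9.81 = 68.67 N down at 2.3 m → arm 2.3 m, τ = 68.67 × 2.3 = 157.9 N·m clockwise.
Box: 11 × 9.81 = 107.9 N down at 0.8 m → arm 0.8 m, τ = 107.9 × 0.8 = 86.32 N·m clockwise.
Load: 62 × 9.81 = 608.2 N down at 3.6 m → arm 3.6 m, τ = 608.2 × 3.6 = 2190 N·m clockwise.
Block: 28 × 9.81 = 274.7 N down at 2.5 m → arm 2.5 m, τ = 274.7 × 2.5 = 686.8 N·m clockwise.
Net moment of the loads = 3121 N·m clockwise.
The upward force F acts at the right end, arm 4.6 m, giving F × 4.6 counterclockwise.
Balancing moments: F × 4.6 = 3121, giving F = 3121 / 4.6 = 678 N.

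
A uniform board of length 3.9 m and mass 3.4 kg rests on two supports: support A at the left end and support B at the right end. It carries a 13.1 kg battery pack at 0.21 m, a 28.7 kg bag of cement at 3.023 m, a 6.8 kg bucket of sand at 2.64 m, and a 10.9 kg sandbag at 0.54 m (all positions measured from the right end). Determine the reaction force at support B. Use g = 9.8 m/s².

R_B ≈ 315 N

Sum moments about support A (its reaction then has zero moment arm).
Beam weight: 3.4 × 9.8 = 33.32 N down at 1.95 m → arm 1.95 m, τ = 33.32 × 1.95 = 64.97 N·m clockwise.
Battery pack: 13.1 × 9.8 = 128.4 N down at 0.21 m → arm 3.69 m, τ = 128.4 × 3.69 = 473.8 N·m clockwise.
Bag of cement: 28.7 × 9.8 = 281.3 N down at 3.023 m → arm 0.877 m, τ = 281.3 × 0.877 = 246.7 N·m clockwise.
Bucket of sand: 6.8 × 9.8 = 66.64 N down at 2.64 m → arm 1.26 m, τ = 66.64 × 1.26 = 83.97 N·m clockwise.
Sandbag: 10.9 × 9.8 = 106.8 N down at 0.54 m → arm 3.36 m, τ = 106.8 × 3.36 = 358.8 N·m clockwise.
Net load moment about support A = 1228 N·m clockwise.
Reaction R at support B is upward at 0 m, arm 3.9 m → moment R × 3.9 counterclockwise.
For rotational equilibrium, R × 3.9 = 1228, so R = 315 N.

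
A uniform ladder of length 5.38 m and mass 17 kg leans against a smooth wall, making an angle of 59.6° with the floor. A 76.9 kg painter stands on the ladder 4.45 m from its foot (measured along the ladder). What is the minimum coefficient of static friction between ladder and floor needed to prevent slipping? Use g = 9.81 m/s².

μ_min ≈ 0.451

Choose the foot of the ladder as the axis so the floor normal and friction both act there and drop out.
Ladder weight 17×9.81 = 166.8 N acts at 2.69 m along the ladder; its horizontal arm is 2.69·cos59.6° = 1.361 m → τ = 227 N·m clockwise.
Painter: 76.9×9.81 = 754.4 N at 4.45 m → arm 2.252 m → τ = 1699 N·m clockwise.
Wall normal N acts horizontally at the top; its moment arm is the height L sinθ = 5.38·sin59.6° = 4.64 m, counterclockwise.
Setting net torque to zero: N × 4.64 = 1926 → N = 415.1 N.
ΣFx = 0 ⇒ f = N_wall = 415.1 N. ΣFy = 0 ⇒ N_floor = 921.2 N.
μ_min = f / N_floor = 415.1 / 921.2 = 0.451.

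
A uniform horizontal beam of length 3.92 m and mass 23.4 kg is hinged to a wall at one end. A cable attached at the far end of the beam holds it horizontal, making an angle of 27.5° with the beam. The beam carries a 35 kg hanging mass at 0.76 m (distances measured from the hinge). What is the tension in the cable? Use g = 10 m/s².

T ≈ 400 N

Take moments about the hinge.
Beam weight: 23.4 × 10 = 234 N down at 1.96 m → arm 1.96 m, τ = 234 × 1.96 = 458.6 N·m clockwise.
Hanging mass: 35 × 10 = 350 N down at 0.76 m → arm 0.76 m, τ = 350 × 0.76 = 266 N·m clockwise.
Total clockwise load moment = 724.6 N·m.
The cable tension T acts at 3.92 m; only its component perpendicular to the beam, T sinθ, produces torque. sin 27.5° = 0.4617.
Στ = 0 ⇒ T × 3.92 × 0.4617 = 724.6 ⇒ T = 724.6 / 1.81 = 400 N.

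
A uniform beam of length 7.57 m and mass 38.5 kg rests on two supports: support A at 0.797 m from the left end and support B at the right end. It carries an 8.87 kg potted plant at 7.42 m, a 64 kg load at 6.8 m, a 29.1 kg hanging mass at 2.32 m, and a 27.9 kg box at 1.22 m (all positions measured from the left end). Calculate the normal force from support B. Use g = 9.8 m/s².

R_B ≈ 889 N

Take moments about support A.
Beam weight: 38.5 × 9.8 = 377.3 N down at 3.785 m → arm 2.988 m, τ = 377.3 × 2.988 = 1127 N·m clockwise.
Potted plant: 8.87 × 9.8 = 86.93 N down at 7.42 m → arm 6.623 m, τ = 86.93 × 6.623 = 575.7 N·m clockwise.
Load: 64 × 9.8 = 627.2 N down at 6.8 m → arm 6.003 m, τ = 627.2 × 6.003 = 3765 N·m clockwise.
Hanging mass: 29.1 × 9.8 = 285.2 N down at 2.32 m → arm 1.523 m, τ = 285.2 × 1.523 = 434.4 N·m clockwise.
Box: 27.9 × 9.8 = 273.4 N down at 1.22 m → arm 0.423 m, τ = 273.4 × 0.423 = 115.6 N·m clockwise.
Net load moment about support A = 6018 N·m clockwise.
Reaction R at support B is upward at 7.57 m, arm 6.773 m → moment R × 6.773 counterclockwise.
For rotational equilibrium, R × 6.773 = 6018, so R = 889 N.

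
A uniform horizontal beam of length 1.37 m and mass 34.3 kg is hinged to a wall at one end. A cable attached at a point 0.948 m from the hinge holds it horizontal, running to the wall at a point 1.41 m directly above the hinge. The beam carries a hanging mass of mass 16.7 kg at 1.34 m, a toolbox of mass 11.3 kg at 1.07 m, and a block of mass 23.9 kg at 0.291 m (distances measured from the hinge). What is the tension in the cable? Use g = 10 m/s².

Sum moments about the hinge (the unknown hinge reaction has zero arm there).
Beam weight: 34.3 × 10 = 343 N down at 0.685 m → arm 0.685 m, τ = 343 × 0.685 = 235 N·m clockwise.
Hanging mass: 16.7 × 10 = 167 N down at 1.34 m → arm 1.34 m, τ = 167 × 1.34 = 223.8 N·m clockwise.
Toolbox: 11.3 × 10 = 113 N down at 1.07 m → arm 1.07 m, τ = 113 × 1.07 = 120.9 N·m clockwise.
Block: 23.9 × 10 = 239 N down at 0.291 m → arm 0.291 m, τ = 239 × 0.291 = 69.55 N·m clockwise.
Total clockwise load moment = 649.2 N·m.
The cable tension T acts at 0.948 m; only its component perpendicular to the beam, T sinθ, produces torque. sinθ = h/√(h²+d²) = 1.41/√(1.41²+0.948²) = 0.8299.
Στ = 0 ⇒ T × 0.948 × 0.8299 = 649.2 ⇒ T = 649.2 / 0.7867 = 825 N.

T ≈ 825 N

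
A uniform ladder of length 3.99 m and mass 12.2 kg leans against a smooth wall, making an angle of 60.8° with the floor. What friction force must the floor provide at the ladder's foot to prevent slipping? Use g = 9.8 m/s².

f ≈ 33.4 N

Choose the foot of the ladder as the axis so the floor normal and friction both act there and drop out.
Ladder weight 12.2×9.8 = 119.6 N acts at 1.995 m along the ladder; its horizontal arm is 1.995·cos60.8° = 0.9733 m → τ = 116.4 N·m clockwise.
Wall normal N acts horizontally at the top; its moment arm is the height L sinθ = 3.99·sin60.8° = 3.483 m, counterclockwise.
Balancing moments: N × 3.483 = 116.4, giving N = 33.4 N.
ΣFx = 0: friction at the foot balances the wall's push, so f = N_wall = 33.4 N.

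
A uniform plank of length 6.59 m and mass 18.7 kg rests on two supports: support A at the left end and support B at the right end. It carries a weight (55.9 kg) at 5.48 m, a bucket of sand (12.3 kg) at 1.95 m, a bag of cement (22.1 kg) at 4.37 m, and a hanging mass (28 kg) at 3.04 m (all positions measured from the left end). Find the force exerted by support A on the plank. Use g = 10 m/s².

R_A ≈ 500 N

Taking torques about support B:
Beam weight: 18.7 × 10 = 187 N down at 3.295 m → arm 3.295 m, τ = 187 × 3.295 = 616.2 N·m counterclockwise.
Weight: 55.9 × 10 = 559 N down at 5.48 m → arm 1.11 m, τ = 559 × 1.11 = 620.5 N·m counterclockwise.
Bucket of sand: 12.3 × 10 = 123 N down at 1.95 m → arm 4.64 m, τ = 123 × 4.64 = 570.7 N·m counterclockwise.
Bag of cement: 22.1 × 10 = 221 N down at 4.37 m → arm 2.22 m, τ = 221 × 2.22 = 490.6 N·m counterclockwise.
Hanging mass: 28 × 10 = 280 N down at 3.04 m → arm 3.55 m, τ = 280 × 3.55 = 994 N·m counterclockwise.
Net load moment about support B = 3292 N·m counterclockwise.
Reaction R at support A is upward at 0 m, arm 6.59 m → moment R × 6.59 clockwise.
Balancing moments: R × 6.59 = 3292, giving R = 500 N.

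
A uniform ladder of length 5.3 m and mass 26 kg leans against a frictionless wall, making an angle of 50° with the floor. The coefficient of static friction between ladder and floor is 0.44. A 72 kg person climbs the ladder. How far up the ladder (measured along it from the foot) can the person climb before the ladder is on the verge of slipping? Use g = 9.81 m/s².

About the foot of the ladder:
Ladder weight 26×9.81 = 255.1 N acts at 2.65 m along the ladder; its horizontal arm is 2.65·cos50° = 1.703 m → τ = 434.4 N·m clockwise.
Person weight 72×9.81 = 706.3 N at distance d → arm d·cos50° → τ = 706.3·d·0.6428 clockwise.
Wall normal N at the top has arm L sinθ = 4.06 m counterclockwise, so Στ = 0 gives N·4.06 = 434.4 + 454·d.
ΣFy = 0 ⇒ N_floor = 961.4 N, so the maximum friction is μ_s·N_floor = 0.44×961.4 = 423 N. ΣFx = 0 ⇒ N_wall = f, so at the slipping point N = 423 N.
Substituting: 423×4.06 = 434.4 + 454·d ⇒ d = (1717 − 434.4) / 454 = 2.83 m.

d ≈ 2.83 m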